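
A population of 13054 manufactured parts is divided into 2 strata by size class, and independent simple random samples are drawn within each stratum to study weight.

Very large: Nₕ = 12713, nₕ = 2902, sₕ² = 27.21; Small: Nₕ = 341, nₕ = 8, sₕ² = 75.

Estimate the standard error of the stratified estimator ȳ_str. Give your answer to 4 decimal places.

Var(ȳ_str) = Σₕ Wₕ²(1 − fₕ)sₕ²/nₕ with Wₕ = Nₕ/N, N = 13054.
Very large: Wₕ = 0.97387774; term = 0.97387774²·(1 − 0.22827027)·27.21/2902 = 0.0068628616.
Small: Wₕ = 0.02612226; term = 0.02612226²·(1 − 0.02346041)·75/8 = 0.0062471606.
Sum = 0.013110022.
SE = √(0.013110022) = 0.1145.

0.1145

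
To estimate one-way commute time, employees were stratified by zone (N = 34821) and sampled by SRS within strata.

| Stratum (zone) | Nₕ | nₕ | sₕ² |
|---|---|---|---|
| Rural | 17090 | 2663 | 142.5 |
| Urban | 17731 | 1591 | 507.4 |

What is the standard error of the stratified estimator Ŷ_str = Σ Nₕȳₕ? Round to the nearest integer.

10221

Var(Ŷ_str) = Σₕ Nₕ²(1 − fₕ)sₕ²/nₕ.
Rural: 17090²·(1 − 2663/17090)·142.5/2663 = 1.3193554 × 10^7.
Urban: 17731²·(1 − 1591/17731)·507.4/1591 = 9.1267687 × 10^7.
Sum = 1.0446124 × 10^8.
SE = √(1.0446124 × 10^8) = 10221.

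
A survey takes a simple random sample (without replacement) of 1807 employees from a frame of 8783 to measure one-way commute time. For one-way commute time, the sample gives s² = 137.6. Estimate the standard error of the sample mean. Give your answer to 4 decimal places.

Under SRS without replacement, Var(ȳ) = (1 − f)·s²/n with f = n/N = 1807/8783 = 0.20573836.
Var(ȳ) = (1 − 0.20573836)·137.6/1807 = 0.79426164·0.076148312 = 0.060481683.
SE(ȳ) = √(0.060481683) = 0.2459.

0.2459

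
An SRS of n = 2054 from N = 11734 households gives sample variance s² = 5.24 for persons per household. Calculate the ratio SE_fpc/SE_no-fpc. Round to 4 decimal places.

0.9083

f = n/N = 2054/11734 = 0.17504687.
SE_no-fpc = √(s²/n) = 0.050508611; SE_fpc = √((1−f)s²/n) = 0.045875421.
Ratio = √(1−f) = 0.90826930.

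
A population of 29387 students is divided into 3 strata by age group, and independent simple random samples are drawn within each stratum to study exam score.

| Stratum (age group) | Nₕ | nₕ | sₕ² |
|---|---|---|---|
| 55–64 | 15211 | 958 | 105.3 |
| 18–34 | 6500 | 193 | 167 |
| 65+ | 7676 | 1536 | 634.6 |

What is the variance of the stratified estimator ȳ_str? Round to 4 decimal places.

0.0912

Var(ȳ_str) = Σₕ Wₕ²(1 − fₕ)sₕ²/nₕ with Wₕ = Nₕ/N, N = 29387.
55–64: Wₕ = 0.51760983; term = 0.51760983²·(1 − 0.06298074)·105.3/958 = 0.027594111.
18–34: Wₕ = 0.22118624; term = 0.22118624²·(1 − 0.02969231)·167/193 = 0.041075688.
65+: Wₕ = 0.26120393; term = 0.26120393²·(1 − 0.20010422)·634.6/1536 = 0.022547671.
Sum = 0.09121747.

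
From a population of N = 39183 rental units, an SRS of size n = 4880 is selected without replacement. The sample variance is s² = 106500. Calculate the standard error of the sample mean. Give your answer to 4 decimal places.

Under SRS without replacement, Var(ȳ) = (1 − f)·s²/n with f = n/N = 4880/39183 = 0.12454381.
Var(ȳ) = (1 − 0.12454381)·106500/4880 = 0.87545619·21.82377 = 19.105755.
SE(ȳ) = √(19.105755) = 4.3710.

4.3710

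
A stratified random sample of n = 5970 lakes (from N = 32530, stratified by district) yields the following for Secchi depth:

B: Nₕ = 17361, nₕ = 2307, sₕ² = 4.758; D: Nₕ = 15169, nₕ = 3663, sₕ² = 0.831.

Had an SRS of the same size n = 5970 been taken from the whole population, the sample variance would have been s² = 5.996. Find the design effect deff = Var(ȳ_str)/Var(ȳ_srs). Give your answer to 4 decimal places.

0.6668

Var(ȳ_str) = Σ Wₕ²(1−fₕ)sₕ²/nₕ with Wₕ = Nₕ/32530:
  B: (17361/32530)²·(1−2307/17361)·4.758/2307 = 5.0937235 × 10^-4
  D: (15169/32530)²·(1−3663/15169)·0.831/3663 = 3.7417718 × 10^-5
  → Var(ȳ_str) = 5.4679007 × 10^-4.
Var(ȳ_srs) = (1 − 5970/32530)·5.996/5970 = 8.2003294 × 10^-4.
deff = (5.4679007 × 10^-4) / (8.2003294 × 10^-4) = 0.6668.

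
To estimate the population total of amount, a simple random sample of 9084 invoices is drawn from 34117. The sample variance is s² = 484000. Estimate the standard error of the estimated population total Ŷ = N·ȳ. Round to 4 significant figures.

Var(Ŷ) = N²·Var(ȳ) = N²·(1 − n/N)·s²/n.
f = 9084/34117 = 0.26626022; Var(ȳ) = 0.73373978·484000/9084 = 39.094017.
Var(Ŷ) = 34117² · 39.094017 = 4.5504251 × 10^10.
SE(Ŷ) = √(4.5504251 × 10^10) = 213300.

213300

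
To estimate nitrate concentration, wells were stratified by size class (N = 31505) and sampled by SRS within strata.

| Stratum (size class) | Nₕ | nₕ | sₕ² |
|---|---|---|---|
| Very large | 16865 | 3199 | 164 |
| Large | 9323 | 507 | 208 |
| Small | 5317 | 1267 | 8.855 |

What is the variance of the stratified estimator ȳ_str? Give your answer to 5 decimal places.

Var(ȳ_str) = Σₕ Wₕ²(1 − fₕ)sₕ²/nₕ with Wₕ = Nₕ/N, N = 31505.
Very large: Wₕ = 0.53531186; term = 0.53531186²·(1 − 0.18968277)·164/3199 = 0.01190415.
Large: Wₕ = 0.29592128; term = 0.29592128²·(1 − 0.05438164)·208/507 = 0.0339722.
Small: Wₕ = 0.16876686; term = 0.16876686²·(1 − 0.23829227)·8.855/1267 = 1.5162634 × 10^-4.
Sum = 0.046027976.

0.04603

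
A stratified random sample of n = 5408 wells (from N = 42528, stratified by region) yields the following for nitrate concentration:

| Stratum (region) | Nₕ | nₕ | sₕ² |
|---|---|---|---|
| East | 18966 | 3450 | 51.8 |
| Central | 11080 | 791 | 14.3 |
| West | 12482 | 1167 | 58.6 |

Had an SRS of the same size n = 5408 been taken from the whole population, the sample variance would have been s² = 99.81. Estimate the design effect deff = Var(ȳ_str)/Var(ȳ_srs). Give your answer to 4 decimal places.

Var(ȳ_str) = Σ Wₕ²(1−fₕ)sₕ²/nₕ with Wₕ = Nₕ/42528:
  East: (18966/42528)²·(1−3450/18966)·51.8/3450 = 0.0024429595
  Central: (11080/42528)²·(1−791/11080)·14.3/791 = 0.0011395216
  West: (12482/42528)²·(1−1167/12482)·58.6/1167 = 0.0039211692
  → Var(ȳ_str) = 0.0075036503.
Var(ȳ_srs) = (1 − 5408/42528)·99.81/5408 = 0.016109067.
deff = 0.0075036503 / 0.016109067 = 0.4658.

0.4658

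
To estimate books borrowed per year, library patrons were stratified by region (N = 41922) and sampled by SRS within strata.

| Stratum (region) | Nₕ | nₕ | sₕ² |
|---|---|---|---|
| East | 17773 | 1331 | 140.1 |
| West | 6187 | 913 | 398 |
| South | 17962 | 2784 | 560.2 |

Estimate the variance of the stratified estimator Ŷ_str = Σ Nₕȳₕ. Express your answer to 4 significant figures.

9.984 × 10^7

Var(Ŷ_str) = Σₕ Nₕ²(1 − fₕ)sₕ²/nₕ.
East: 17773²·(1 − 1331/17773)·140.1/1331 = 3.075923 × 10^7.
West: 6187²·(1 − 913/6187)·398/913 = 1.4224353 × 10^7.
South: 17962²·(1 − 2784/17962)·560.2/2784 = 5.4858397 × 10^7.
Sum = 9.984198 × 10^7.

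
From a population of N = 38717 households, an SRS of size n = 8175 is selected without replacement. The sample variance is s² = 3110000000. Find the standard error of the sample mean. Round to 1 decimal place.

547.8

Under SRS without replacement, Var(ȳ) = (1 − f)·s²/n with f = n/N = 8175/38717 = 0.21114756.
Var(ȳ) = (1 − 0.21114756)·3110000000/8175 = 0.78885244·380428.13 = 300101.66.
SE(ȳ) = √(300101.66) = 547.8.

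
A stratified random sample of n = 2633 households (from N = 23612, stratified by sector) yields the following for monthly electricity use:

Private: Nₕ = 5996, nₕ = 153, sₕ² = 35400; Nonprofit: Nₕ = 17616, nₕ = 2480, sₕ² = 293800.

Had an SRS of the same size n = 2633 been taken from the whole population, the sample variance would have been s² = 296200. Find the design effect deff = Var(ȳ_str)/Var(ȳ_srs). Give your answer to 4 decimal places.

0.7123

Var(ȳ_str) = Σ Wₕ²(1−fₕ)sₕ²/nₕ with Wₕ = Nₕ/23612:
  Private: (5996/23612)²·(1−153/5996)·35400/153 = 14.53931
  Nonprofit: (17616/23612)²·(1−2480/17616)·293800/2480 = 56.656923
  → Var(ȳ_str) = 71.196233.
Var(ȳ_srs) = (1 − 2633/23612)·296200/2633 = 99.950784.
deff = 71.196233 / 99.950784 = 0.7123.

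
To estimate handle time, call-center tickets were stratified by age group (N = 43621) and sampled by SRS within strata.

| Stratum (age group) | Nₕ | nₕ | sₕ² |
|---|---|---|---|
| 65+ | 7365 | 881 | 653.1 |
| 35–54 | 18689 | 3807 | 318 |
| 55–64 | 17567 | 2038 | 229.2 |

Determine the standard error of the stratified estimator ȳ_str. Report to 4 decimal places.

0.2167

Var(ȳ_str) = Σₕ Wₕ²(1 − fₕ)sₕ²/nₕ with Wₕ = Nₕ/N, N = 43621.
65+: Wₕ = 0.16884070; term = 0.16884070²·(1 − 0.11961982)·653.1/881 = 0.018604941.
35–54: Wₕ = 0.42844043; term = 0.42844043²·(1 − 0.20370271)·318/3807 = 0.01220957.
55–64: Wₕ = 0.40271887; term = 0.40271887²·(1 − 0.11601298)·229.2/2038 = 0.016123536.
Sum = 0.046938047.
SE = √(0.046938047) = 0.2167.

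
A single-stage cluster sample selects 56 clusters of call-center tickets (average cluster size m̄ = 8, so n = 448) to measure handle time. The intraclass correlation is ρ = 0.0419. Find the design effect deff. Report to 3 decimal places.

deff = 1 + (8 − 1)·0.0419 = 1 + 0.2933 = 1.2933.

1.293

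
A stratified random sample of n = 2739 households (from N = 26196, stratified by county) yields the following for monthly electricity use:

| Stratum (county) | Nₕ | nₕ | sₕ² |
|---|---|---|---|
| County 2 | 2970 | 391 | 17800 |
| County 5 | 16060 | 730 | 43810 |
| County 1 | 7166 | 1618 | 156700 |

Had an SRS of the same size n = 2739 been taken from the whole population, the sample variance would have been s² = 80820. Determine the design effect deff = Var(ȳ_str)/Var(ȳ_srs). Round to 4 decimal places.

Var(ȳ_str) = Σ Wₕ²(1−fₕ)sₕ²/nₕ with Wₕ = Nₕ/26196:
  County 2: (2970/26196)²·(1−391/2970)·17800/391 = 0.5081373
  County 5: (16060/26196)²·(1−730/16060)·43810/730 = 21.531195
  County 1: (7166/26196)²·(1−1618/7166)·156700/1618 = 5.6109161
  → Var(ȳ_str) = 27.650248.
Var(ȳ_srs) = (1 − 2739/26196)·80820/2739 = 26.421916.
deff = 27.650248 / 26.421916 = 1.0465.

1.0465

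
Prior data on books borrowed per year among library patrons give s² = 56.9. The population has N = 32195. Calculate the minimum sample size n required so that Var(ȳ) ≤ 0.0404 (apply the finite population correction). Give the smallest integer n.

1350

Without fpc, n₀ = s²/D = 56.9/0.0404 = 1408.4158.
With fpc, (1 − n/N)·s²/n ≤ D requires n ≥ n₀/(1 + n₀/N) = 1408.4158/(1 + 1408.4158/32195) = 1349.3850.
Rounding up, n = 1350.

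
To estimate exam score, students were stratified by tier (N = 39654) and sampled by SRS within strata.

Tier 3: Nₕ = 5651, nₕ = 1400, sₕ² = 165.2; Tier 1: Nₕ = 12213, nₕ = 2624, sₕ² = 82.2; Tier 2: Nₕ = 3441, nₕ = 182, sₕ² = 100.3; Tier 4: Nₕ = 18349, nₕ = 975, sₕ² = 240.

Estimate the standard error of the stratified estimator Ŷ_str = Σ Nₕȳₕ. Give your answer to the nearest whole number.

Var(Ŷ_str) = Σₕ Nₕ²(1 − fₕ)sₕ²/nₕ.
Tier 3: 5651²·(1 − 1400/5651)·165.2/1400 = 2.8346433 × 10^6.
Tier 1: 12213²·(1 − 2624/12213)·82.2/2624 = 3.6686279 × 10^6.
Tier 2: 3441²·(1 − 182/3441)·100.3/182 = 6.1801438 × 10^6.
Tier 4: 18349²·(1 − 975/18349)·240/975 = 7.8472745 × 10^7.
Sum = 9.115616 × 10^7.
SE = √(9.115616 × 10^7) = 9548.

9548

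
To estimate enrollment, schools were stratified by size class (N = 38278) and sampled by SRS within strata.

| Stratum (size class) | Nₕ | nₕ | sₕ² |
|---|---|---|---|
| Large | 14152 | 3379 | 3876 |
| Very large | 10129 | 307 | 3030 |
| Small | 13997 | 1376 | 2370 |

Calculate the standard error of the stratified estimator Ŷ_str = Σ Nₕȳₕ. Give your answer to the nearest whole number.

Var(Ŷ_str) = Σₕ Nₕ²(1 − fₕ)sₕ²/nₕ.
Large: 14152²·(1 − 3379/14152)·3876/3379 = 1.7488399 × 10^8.
Very large: 10129²·(1 − 307/10129)·3030/307 = 9.819079 × 10^8.
Small: 13997²·(1 − 1376/13997)·2370/1376 = 3.0426965 × 10^8.
Sum = 1.4610615 × 10^9.
SE = √(1.4610615 × 10^9) = 38224.

38224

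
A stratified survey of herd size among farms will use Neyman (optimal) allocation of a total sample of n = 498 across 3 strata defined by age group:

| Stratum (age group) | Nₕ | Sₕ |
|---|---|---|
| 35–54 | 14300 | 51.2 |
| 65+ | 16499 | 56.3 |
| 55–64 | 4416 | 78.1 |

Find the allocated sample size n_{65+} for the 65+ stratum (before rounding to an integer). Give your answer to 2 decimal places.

Neyman allocation: nₕ = n·NₕSₕ / Σⱼ NⱼSⱼ.
Σ NⱼSⱼ = 14300·51.2 + 16499·56.3 + 4416·78.1 = 2.0059433 × 10^6.
n_{65+} = 498·16499·56.3 / (2.0059433 × 10^6) = 230.61.

230.61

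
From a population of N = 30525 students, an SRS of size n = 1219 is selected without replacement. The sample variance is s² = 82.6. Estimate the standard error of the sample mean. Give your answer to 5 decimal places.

Under SRS without replacement, Var(ȳ) = (1 − f)·s²/n with f = n/N = 1219/30525 = 0.03993448.
Var(ȳ) = (1 − 0.03993448)·82.6/1219 = 0.96006552·0.067760459 = 0.065054481.
SE(ȳ) = √(0.065054481) = 0.25506.

0.25506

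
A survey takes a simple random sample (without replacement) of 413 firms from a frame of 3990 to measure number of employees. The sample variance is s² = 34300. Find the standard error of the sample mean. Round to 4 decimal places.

8.6287

Under SRS without replacement, Var(ȳ) = (1 − f)·s²/n with f = n/N = 413/3990 = 0.10350877.
Var(ȳ) = (1 − 0.10350877)·34300/413 = 0.89649123·83.050847 = 74.454356.
SE(ȳ) = √(74.454356) = 8.6287.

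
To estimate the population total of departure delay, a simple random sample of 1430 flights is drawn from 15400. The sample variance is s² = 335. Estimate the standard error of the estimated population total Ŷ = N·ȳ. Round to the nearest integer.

7099

Var(Ŷ) = N²·Var(ȳ) = N²·(1 − n/N)·s²/n.
f = 1430/15400 = 0.09285714; Var(ȳ) = 0.90714286·335/1430 = 0.21251249.
Var(Ŷ) = 15400² · 0.21251249 = 5.0399462 × 10^7.
SE(Ŷ) = √(5.0399462 × 10^7) = 7099.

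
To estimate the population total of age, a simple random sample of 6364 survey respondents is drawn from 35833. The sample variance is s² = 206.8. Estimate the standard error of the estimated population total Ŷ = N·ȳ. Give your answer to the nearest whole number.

5858

Var(Ŷ) = N²·Var(ȳ) = N²·(1 − n/N)·s²/n.
f = 6364/35833 = 0.17760165; Var(ȳ) = 0.82239835·206.8/6364 = 0.02672407.
Var(Ŷ) = 35833² · 0.02672407 = 3.431381 × 10^7.
SE(Ŷ) = √(3.431381 × 10^7) = 5858.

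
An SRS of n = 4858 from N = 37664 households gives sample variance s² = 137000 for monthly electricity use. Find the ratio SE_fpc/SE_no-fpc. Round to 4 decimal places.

0.9333

f = n/N = 4858/37664 = 0.12898258.
SE_no-fpc = √(s²/n) = 5.3104525; SE_fpc = √((1−f)s²/n) = 4.9561558.
Ratio = √(1−f) = 0.93328314.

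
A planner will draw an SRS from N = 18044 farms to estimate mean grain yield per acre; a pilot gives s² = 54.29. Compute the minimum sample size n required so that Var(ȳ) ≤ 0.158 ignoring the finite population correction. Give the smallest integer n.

344

Without fpc, n₀ = s²/D = 54.29/0.158 = 343.6076.
Rounding up, n = 344.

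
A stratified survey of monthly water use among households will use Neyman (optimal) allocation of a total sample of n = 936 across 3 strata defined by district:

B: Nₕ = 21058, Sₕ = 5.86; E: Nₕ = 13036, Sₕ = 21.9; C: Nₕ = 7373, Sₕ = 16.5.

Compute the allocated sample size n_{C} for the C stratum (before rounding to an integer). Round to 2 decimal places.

Neyman allocation: nₕ = n·NₕSₕ / Σⱼ NⱼSⱼ.
Σ NⱼSⱼ = 21058·5.86 + 13036·21.9 + 7373·16.5 = 530542.78.
n_{C} = 936·7373·16.5 / 530542.78 = 214.63.

214.63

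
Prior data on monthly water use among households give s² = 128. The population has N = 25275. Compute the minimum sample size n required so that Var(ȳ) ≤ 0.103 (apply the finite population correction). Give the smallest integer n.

1185

Without fpc, n₀ = s²/D = 128/0.103 = 1242.7184.
With fpc, (1 − n/N)·s²/n ≤ D requires n ≥ n₀/(1 + n₀/N) = 1242.7184/(1 + 1242.7184/25275) = 1184.4800.
Rounding up, n = 1185.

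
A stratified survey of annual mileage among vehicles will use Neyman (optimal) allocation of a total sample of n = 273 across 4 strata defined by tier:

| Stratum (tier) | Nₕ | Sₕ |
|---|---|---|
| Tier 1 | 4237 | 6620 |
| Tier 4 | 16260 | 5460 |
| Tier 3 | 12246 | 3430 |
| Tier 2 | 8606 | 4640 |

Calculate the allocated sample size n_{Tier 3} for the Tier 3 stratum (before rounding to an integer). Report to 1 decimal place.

Neyman allocation: nₕ = n·NₕSₕ / Σⱼ NⱼSⱼ.
Σ NⱼSⱼ = 4237·6620 + 16260·5460 + 12246·3430 + 8606·4640 = 1.9876416 × 10^8.
n_{Tier 3} = 273·12246·3430 / (1.9876416 × 10^8) = 57.7.

57.7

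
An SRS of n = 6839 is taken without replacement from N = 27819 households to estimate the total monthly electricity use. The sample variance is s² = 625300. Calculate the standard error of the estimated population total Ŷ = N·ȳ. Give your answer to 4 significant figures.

231000

Var(Ŷ) = N²·Var(ȳ) = N²·(1 − n/N)·s²/n.
f = 6839/27819 = 0.24583917; Var(ȳ) = 0.75416083·625300/6839 = 68.954052.
Var(Ŷ) = 27819² · 68.954052 = 5.3363318 × 10^10.
SE(Ŷ) = √(5.3363318 × 10^10) = 231000.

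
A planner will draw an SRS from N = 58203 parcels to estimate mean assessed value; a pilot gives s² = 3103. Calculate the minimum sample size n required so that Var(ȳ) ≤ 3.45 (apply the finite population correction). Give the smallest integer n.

886

Without fpc, n₀ = s²/D = 3103/3.45 = 899.4203.
With fpc, (1 − n/N)·s²/n ≤ D requires n ≥ n₀/(1 + n₀/N) = 899.4203/(1 + 899.4203/58203) = 885.7329.
Rounding up, n = 886.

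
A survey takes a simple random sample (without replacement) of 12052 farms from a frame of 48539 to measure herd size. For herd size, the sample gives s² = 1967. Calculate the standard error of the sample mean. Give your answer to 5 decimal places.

Under SRS without replacement, Var(ȳ) = (1 − f)·s²/n with f = n/N = 12052/48539 = 0.24829519.
Var(ȳ) = (1 − 0.24829519)·1967/12052 = 0.75170481·0.16320943 = 0.12268531.
SE(ȳ) = √(0.12268531) = 0.35026.

0.35026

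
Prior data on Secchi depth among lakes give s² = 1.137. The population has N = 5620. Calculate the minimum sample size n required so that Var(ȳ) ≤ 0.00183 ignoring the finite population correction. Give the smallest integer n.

622

Without fpc, n₀ = s²/D = 1.137/0.00183 = 621.3115.
Rounding up, n = 622.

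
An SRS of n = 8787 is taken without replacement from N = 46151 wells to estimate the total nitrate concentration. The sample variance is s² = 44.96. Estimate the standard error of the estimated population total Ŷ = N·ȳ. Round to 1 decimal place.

Var(Ŷ) = N²·Var(ȳ) = N²·(1 − n/N)·s²/n.
f = 8787/46151 = 0.19039674; Var(ȳ) = 0.80960326·44.96/8787 = 0.0041424562.
Var(Ŷ) = 46151² · 0.0041424562 = 8.8230788 × 10^6.
SE(Ŷ) = √(8.8230788 × 10^6) = 2970.4.

2970.4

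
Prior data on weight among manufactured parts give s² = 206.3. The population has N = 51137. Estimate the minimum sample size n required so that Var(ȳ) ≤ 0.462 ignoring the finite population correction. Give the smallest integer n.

Without fpc, n₀ = s²/D = 206.3/0.462 = 446.5368.
Rounding up, n = 447.

447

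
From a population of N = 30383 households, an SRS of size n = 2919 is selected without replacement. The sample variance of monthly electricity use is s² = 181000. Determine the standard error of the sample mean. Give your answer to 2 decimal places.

Under SRS without replacement, Var(ȳ) = (1 − f)·s²/n with f = n/N = 2919/30383 = 0.09607346.
Var(ȳ) = (1 − 0.09607346)·181000/2919 = 0.90392654·62.007537 = 56.050258.
SE(ȳ) = √(56.050258) = 7.49.

7.49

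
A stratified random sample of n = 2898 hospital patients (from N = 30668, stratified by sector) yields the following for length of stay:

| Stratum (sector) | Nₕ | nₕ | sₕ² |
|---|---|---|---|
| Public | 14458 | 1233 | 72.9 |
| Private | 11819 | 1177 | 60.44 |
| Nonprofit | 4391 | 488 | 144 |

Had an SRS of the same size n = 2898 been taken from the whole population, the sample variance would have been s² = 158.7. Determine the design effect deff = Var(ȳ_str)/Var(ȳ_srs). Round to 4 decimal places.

Var(ȳ_str) = Σ Wₕ²(1−fₕ)sₕ²/nₕ with Wₕ = Nₕ/30668:
  Public: (14458/30668)²·(1−1233/14458)·72.9/1233 = 0.012019806
  Private: (11819/30668)²·(1−1177/11819)·60.44/1177 = 0.0068672217
  Nonprofit: (4391/30668)²·(1−488/4391)·144/488 = 0.0053769222
  → Var(ȳ_str) = 0.02426395.
Var(ȳ_srs) = (1 − 2898/30668)·158.7/2898 = 0.04958713.
deff = 0.02426395 / 0.04958713 = 0.4893.

0.4893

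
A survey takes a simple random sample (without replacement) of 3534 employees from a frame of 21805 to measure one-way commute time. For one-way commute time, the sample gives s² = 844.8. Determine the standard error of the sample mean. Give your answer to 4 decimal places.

Under SRS without replacement, Var(ȳ) = (1 − f)·s²/n with f = n/N = 3534/21805 = 0.16207292.
Var(ȳ) = (1 − 0.16207292)·844.8/3534 = 0.83792708·0.23904924 = 0.20030583.
SE(ȳ) = √(0.20030583) = 0.4476.

0.4476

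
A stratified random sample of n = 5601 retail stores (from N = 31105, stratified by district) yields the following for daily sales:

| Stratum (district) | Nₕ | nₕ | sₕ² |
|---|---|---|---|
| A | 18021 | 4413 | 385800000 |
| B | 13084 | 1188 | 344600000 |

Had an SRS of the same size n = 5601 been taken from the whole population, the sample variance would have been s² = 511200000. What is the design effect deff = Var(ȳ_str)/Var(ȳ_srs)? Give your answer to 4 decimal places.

0.9197

Var(ȳ_str) = Σ Wₕ²(1−fₕ)sₕ²/nₕ with Wₕ = Nₕ/31105:
  A: (18021/31105)²·(1−4413/18021)·385800000/4413 = 22158.536
  B: (13084/31105)²·(1−1188/13084)·344600000/1188 = 46663.78
  → Var(ȳ_str) = 68822.316.
Var(ȳ_srs) = (1 − 5601/31105)·511200000/5601 = 74834.759.
deff = 68822.316 / 74834.759 = 0.9197.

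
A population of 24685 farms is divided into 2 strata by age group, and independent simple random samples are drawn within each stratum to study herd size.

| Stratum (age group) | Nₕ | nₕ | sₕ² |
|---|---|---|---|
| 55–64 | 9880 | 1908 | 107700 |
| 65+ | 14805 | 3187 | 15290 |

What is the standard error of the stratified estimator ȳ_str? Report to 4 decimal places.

2.9412

Var(ȳ_str) = Σₕ Wₕ²(1 − fₕ)sₕ²/nₕ with Wₕ = Nₕ/N, N = 24685.
55–64: Wₕ = 0.40024306; term = 0.40024306²·(1 − 0.19311741)·107700/1908 = 7.296176.
65+: Wₕ = 0.59975694; term = 0.59975694²·(1 − 0.21526511)·15290/3187 = 1.3542503.
Sum = 8.6504263.
SE = √(8.6504263) = 2.9412.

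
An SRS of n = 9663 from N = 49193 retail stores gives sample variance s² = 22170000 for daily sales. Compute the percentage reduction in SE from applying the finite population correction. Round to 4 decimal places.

f = n/N = 9663/49193 = 0.19643039.
SE_no-fpc = √(s²/n) = 47.899045; SE_fpc = √((1−f)s²/n) = 42.937683.
Ratio = √(1−f) = 0.89642044. Reduction = 100·(1 − 0.89642044) = 10.3580%.

10.3580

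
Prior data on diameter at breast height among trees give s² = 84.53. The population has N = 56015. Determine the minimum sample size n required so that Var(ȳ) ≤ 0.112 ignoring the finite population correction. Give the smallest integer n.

755

Without fpc, n₀ = s²/D = 84.53/0.112 = 754.7321.
Rounding up, n = 755.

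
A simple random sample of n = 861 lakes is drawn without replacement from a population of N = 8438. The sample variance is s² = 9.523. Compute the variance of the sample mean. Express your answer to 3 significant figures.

Under SRS without replacement, Var(ȳ) = (1 − f)·s²/n with f = n/N = 861/8438 = 0.10203840.
Var(ȳ) = (1 − 0.10203840)·9.523/861 = 0.89796160·0.011060395 = 0.0099318099.

0.00993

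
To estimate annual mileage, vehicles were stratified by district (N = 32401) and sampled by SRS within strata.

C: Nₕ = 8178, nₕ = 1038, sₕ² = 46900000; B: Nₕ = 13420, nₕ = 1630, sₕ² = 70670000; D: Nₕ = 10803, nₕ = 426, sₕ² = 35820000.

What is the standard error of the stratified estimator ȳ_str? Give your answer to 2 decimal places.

Var(ȳ_str) = Σₕ Wₕ²(1 − fₕ)sₕ²/nₕ with Wₕ = Nₕ/N, N = 32401.
C: Wₕ = 0.25239962; term = 0.25239962²·(1 − 0.12692590)·46900000/1038 = 2513.0665.
B: Wₕ = 0.41418475; term = 0.41418475²·(1 − 0.12146051)·70670000/1630 = 6534.2686.
D: Wₕ = 0.33341564; term = 0.33341564²·(1 − 0.03943349)·35820000/426 = 8978.739.
Sum = 18026.074.
SE = √(18026.074) = 134.26.

134.26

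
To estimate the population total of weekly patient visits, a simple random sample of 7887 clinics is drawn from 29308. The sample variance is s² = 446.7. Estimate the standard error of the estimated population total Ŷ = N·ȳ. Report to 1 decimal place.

Var(Ŷ) = N²·Var(ȳ) = N²·(1 − n/N)·s²/n.
f = 7887/29308 = 0.26910741; Var(ȳ) = 0.73089259·446.7/7887 = 0.041395932.
Var(Ŷ) = 29308² · 0.041395932 = 3.5557403 × 10^7.
SE(Ŷ) = √(3.5557403 × 10^7) = 5963.0.

5963.0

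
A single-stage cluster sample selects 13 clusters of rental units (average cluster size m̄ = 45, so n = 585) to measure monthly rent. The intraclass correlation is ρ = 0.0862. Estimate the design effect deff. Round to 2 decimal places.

4.79

deff = 1 + (45 − 1)·0.0862 = 1 + 3.7928 = 4.7928.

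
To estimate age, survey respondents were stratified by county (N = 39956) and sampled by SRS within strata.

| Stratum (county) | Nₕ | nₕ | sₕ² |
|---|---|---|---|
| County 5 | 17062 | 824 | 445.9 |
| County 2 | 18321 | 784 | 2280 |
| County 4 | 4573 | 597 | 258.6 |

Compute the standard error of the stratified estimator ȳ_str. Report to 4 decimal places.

Var(ȳ_str) = Σₕ Wₕ²(1 − fₕ)sₕ²/nₕ with Wₕ = Nₕ/N, N = 39956.
County 5: Wₕ = 0.42701972; term = 0.42701972²·(1 − 0.04829446)·445.9/824 = 0.093909327.
County 2: Wₕ = 0.45852938; term = 0.45852938²·(1 − 0.04279242)·2280/784 = 0.58527403.
County 4: Wₕ = 0.11445090; term = 0.11445090²·(1 − 0.13054887)·258.6/597 = 0.0049333026.
Sum = 0.68411666.
SE = √(0.68411666) = 0.8271.

0.8271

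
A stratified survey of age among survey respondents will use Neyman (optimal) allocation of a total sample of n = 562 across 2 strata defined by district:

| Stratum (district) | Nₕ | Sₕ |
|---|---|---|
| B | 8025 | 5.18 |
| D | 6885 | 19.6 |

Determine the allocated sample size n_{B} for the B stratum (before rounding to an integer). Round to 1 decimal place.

Neyman allocation: nₕ = n·NₕSₕ / Σⱼ NⱼSⱼ.
Σ NⱼSⱼ = 8025·5.18 + 6885·19.6 = 176515.5.
n_{B} = 562·8025·5.18 / 176515.5 = 132.4.

132.4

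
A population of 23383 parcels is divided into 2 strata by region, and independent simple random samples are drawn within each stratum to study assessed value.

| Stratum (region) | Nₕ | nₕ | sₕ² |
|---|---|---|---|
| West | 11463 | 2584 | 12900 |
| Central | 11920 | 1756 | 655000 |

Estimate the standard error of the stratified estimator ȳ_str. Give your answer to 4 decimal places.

9.1423

Var(ȳ_str) = Σₕ Wₕ²(1 − fₕ)sₕ²/nₕ with Wₕ = Nₕ/N, N = 23383.
West: Wₕ = 0.49022794; term = 0.49022794²·(1 − 0.22542092)·12900/2584 = 0.92930675.
Central: Wₕ = 0.50977206; term = 0.50977206²·(1 − 0.14731544)·655000/1756 = 82.652737.
Sum = 83.582044.
SE = √(83.582044) = 9.1423.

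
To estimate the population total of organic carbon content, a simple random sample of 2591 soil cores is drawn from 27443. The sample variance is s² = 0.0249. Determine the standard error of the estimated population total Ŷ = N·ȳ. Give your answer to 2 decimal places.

80.96

Var(Ŷ) = N²·Var(ȳ) = N²·(1 − n/N)·s²/n.
f = 2591/27443 = 0.09441388; Var(ȳ) = 0.90558612·0.0249/2591 = 8.7028539 × 10^-6.
Var(Ŷ) = 27443² · (8.7028539 × 10^-6) = 6554.2781.
SE(Ŷ) = √(6554.2781) = 80.96.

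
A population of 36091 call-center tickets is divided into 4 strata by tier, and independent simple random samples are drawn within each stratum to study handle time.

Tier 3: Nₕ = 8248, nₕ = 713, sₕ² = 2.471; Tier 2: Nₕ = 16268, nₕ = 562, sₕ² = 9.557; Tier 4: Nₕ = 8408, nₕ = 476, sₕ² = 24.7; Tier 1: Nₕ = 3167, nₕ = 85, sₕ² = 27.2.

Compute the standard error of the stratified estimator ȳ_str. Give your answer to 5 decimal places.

Var(ȳ_str) = Σₕ Wₕ²(1 − fₕ)sₕ²/nₕ with Wₕ = Nₕ/N, N = 36091.
Tier 3: Wₕ = 0.22853343; term = 0.22853343²·(1 − 0.08644520)·2.471/713 = 1.6535499 × 10^-4.
Tier 2: Wₕ = 0.45074949; term = 0.45074949²·(1 − 0.03454635)·9.557/562 = 0.0033357016.
Tier 4: Wₕ = 0.23296667; term = 0.23296667²·(1 − 0.05661275)·24.7/476 = 0.0026568533.
Tier 1: Wₕ = 0.08775041; term = 0.08775041²·(1 − 0.02683928)·27.2/85 = 0.0023979098.
Sum = 0.0085558197.
SE = √(0.0085558197) = 0.09250.

0.09250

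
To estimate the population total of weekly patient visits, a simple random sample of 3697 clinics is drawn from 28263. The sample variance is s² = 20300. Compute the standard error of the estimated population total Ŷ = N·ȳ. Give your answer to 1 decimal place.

Var(Ŷ) = N²·Var(ȳ) = N²·(1 − n/N)·s²/n.
f = 3697/28263 = 0.13080706; Var(ȳ) = 0.86919294·20300/3697 = 4.7726851.
Var(Ŷ) = 28263² · 4.7726851 = 3.8124073 × 10^9.
SE(Ŷ) = √(3.8124073 × 10^9) = 61744.7.

61744.7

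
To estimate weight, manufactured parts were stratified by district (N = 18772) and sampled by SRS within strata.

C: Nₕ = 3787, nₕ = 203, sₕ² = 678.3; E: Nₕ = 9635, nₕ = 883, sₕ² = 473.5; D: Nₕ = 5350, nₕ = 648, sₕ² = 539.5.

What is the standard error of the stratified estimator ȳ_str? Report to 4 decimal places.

0.5625

Var(ȳ_str) = Σₕ Wₕ²(1 − fₕ)sₕ²/nₕ with Wₕ = Nₕ/N, N = 18772.
C: Wₕ = 0.20173663; term = 0.20173663²·(1 − 0.05360444)·678.3/203 = 0.12869687.
E: Wₕ = 0.51326444; term = 0.51326444²·(1 − 0.09164504)·473.5/883 = 0.12832085.
D: Wₕ = 0.28499893; term = 0.28499893²·(1 − 0.12112150)·539.5/648 = 0.059433562.
Sum = 0.31645128.
SE = √(0.31645128) = 0.5625.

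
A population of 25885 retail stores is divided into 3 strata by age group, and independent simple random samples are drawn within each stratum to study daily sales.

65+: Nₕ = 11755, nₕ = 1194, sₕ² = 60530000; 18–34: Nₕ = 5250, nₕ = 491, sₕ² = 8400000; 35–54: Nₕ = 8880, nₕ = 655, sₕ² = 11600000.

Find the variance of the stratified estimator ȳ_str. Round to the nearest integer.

11961

Var(ȳ_str) = Σₕ Wₕ²(1 − fₕ)sₕ²/nₕ with Wₕ = Nₕ/N, N = 25885.
65+: Wₕ = 0.45412401; term = 0.45412401²·(1 − 0.10157380)·60530000/1194 = 9392.8564.
18–34: Wₕ = 0.20282017; term = 0.20282017²·(1 − 0.09352381)·8400000/491 = 637.93505.
35–54: Wₕ = 0.34305582; term = 0.34305582²·(1 − 0.07376126)·11600000/655 = 1930.4974.
Sum = 11961.289.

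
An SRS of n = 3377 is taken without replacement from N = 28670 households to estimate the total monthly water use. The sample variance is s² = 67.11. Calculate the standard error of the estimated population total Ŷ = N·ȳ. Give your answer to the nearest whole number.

3796

Var(Ŷ) = N²·Var(ȳ) = N²·(1 − n/N)·s²/n.
f = 3377/28670 = 0.11778863; Var(ȳ) = 0.88221137·67.11/3377 = 0.017531894.
Var(Ŷ) = 28670² · 0.017531894 = 1.4410672 × 10^7.
SE(Ŷ) = √(1.4410672 × 10^7) = 3796.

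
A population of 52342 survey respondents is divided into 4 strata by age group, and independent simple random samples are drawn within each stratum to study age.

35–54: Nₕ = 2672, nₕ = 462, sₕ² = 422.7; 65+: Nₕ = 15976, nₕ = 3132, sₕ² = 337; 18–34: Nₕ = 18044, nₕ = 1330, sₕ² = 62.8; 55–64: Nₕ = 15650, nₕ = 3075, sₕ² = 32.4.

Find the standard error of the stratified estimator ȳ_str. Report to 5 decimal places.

0.12643

Var(ȳ_str) = Σₕ Wₕ²(1 − fₕ)sₕ²/nₕ with Wₕ = Nₕ/N, N = 52342.
35–54: Wₕ = 0.05104887; term = 0.05104887²·(1 − 0.17290419)·422.7/462 = 0.0019720521.
65+: Wₕ = 0.30522334; term = 0.30522334²·(1 − 0.19604407)·337/3132 = 0.0080589019.
18–34: Wₕ = 0.34473272; term = 0.34473272²·(1 − 0.07370871)·62.8/1330 = 0.0051978123.
55–64: Wₕ = 0.29899507; term = 0.29899507²·(1 − 0.19648562)·32.4/3075 = 7.5687054 × 10^-4.
Sum = 0.015985637.
SE = √(0.015985637) = 0.12643.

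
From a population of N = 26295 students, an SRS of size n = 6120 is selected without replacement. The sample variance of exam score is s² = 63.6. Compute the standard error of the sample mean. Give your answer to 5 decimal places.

Under SRS without replacement, Var(ȳ) = (1 − f)·s²/n with f = n/N = 6120/26295 = 0.23274387.
Var(ȳ) = (1 − 0.23274387)·63.6/6120 = 0.76725613·0.010392157 = 0.0079734461.
SE(ȳ) = √(0.0079734461) = 0.08929.

0.08929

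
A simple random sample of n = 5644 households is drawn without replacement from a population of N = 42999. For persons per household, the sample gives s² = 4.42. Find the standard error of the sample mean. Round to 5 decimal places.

Under SRS without replacement, Var(ȳ) = (1 − f)·s²/n with f = n/N = 5644/42999 = 0.13125887.
Var(ȳ) = (1 − 0.13125887)·4.42/5644 = 0.86874113·7.8313253 × 10^-4 = 6.8033944 × 10^-4.
SE(ȳ) = √(6.8033944 × 10^-4) = 0.02608.

0.02608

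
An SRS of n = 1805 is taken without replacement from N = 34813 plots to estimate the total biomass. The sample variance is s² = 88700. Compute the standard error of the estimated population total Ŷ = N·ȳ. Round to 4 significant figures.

237600

Var(Ŷ) = N²·Var(ȳ) = N²·(1 − n/N)·s²/n.
f = 1805/34813 = 0.05184845; Var(ȳ) = 0.94815155·88700/1805 = 46.593375.
Var(Ŷ) = 34813² · 46.593375 = 5.6468606 × 10^10.
SE(Ŷ) = √(5.6468606 × 10^10) = 237600.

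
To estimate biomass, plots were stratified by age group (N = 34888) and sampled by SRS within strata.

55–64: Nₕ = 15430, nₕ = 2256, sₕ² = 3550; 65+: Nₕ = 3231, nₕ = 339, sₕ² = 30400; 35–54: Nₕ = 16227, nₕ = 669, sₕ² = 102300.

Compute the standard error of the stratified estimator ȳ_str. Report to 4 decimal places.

Var(ȳ_str) = Σₕ Wₕ²(1 − fₕ)sₕ²/nₕ with Wₕ = Nₕ/N, N = 34888.
55–64: Wₕ = 0.44227241; term = 0.44227241²·(1 − 0.14620868)·3550/2256 = 0.26279718.
65+: Wₕ = 0.09261064; term = 0.09261064²·(1 − 0.10492108)·30400/339 = 0.68842556.
35–54: Wₕ = 0.46511695; term = 0.46511695²·(1 − 0.04122758)·102300/669 = 31.716801.
Sum = 32.668024.
SE = √(32.668024) = 5.7156.

5.7156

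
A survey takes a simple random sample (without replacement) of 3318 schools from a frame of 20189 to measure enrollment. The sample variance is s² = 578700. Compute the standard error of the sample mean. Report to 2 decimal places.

Under SRS without replacement, Var(ȳ) = (1 − f)·s²/n with f = n/N = 3318/20189 = 0.16434692.
Var(ȳ) = (1 − 0.16434692)·578700/3318 = 0.83565308·174.4123 = 145.74817.
SE(ȳ) = √(145.74817) = 12.07.

12.07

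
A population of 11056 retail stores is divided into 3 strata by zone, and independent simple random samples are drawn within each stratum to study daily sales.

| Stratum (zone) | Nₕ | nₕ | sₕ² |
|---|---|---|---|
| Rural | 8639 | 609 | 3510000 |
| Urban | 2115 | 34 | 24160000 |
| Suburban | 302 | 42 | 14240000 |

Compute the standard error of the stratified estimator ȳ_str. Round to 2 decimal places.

170.51

Var(ȳ_str) = Σₕ Wₕ²(1 − fₕ)sₕ²/nₕ with Wₕ = Nₕ/N, N = 11056.
Rural: Wₕ = 0.78138567; term = 0.78138567²·(1 − 0.07049427)·3510000/609 = 3270.9415.
Urban: Wₕ = 0.19129884; term = 0.19129884²·(1 − 0.01607565)·24160000/34 = 25586.118.
Suburban: Wₕ = 0.02731548; term = 0.02731548²·(1 − 0.13907285)·14240000/42 = 217.79351.
Sum = 29074.853.
SE = √(29074.853) = 170.51.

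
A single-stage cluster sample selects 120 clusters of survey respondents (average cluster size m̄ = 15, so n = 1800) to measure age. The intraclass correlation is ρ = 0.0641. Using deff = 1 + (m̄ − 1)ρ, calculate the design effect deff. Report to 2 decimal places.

deff = 1 + (15 − 1)·0.0641 = 1 + 0.8974 = 1.8974.

1.90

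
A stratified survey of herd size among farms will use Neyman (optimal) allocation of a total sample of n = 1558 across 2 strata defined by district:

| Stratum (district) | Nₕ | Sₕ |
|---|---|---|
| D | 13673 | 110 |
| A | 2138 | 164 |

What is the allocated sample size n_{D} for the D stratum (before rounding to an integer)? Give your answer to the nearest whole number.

Neyman allocation: nₕ = n·NₕSₕ / Σⱼ NⱼSⱼ.
Σ NⱼSⱼ = 13673·110 + 2138·164 = 1.854662 × 10^6.
n_{D} = 1558·13673·110 / (1.854662 × 10^6) = 1263.

1263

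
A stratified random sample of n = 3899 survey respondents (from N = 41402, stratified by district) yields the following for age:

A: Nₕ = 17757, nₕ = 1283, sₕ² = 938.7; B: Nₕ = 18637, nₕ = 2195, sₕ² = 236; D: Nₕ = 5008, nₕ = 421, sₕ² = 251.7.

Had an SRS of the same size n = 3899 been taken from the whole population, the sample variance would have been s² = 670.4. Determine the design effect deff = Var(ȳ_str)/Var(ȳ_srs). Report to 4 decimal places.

0.9765

Var(ȳ_str) = Σ Wₕ²(1−fₕ)sₕ²/nₕ with Wₕ = Nₕ/41402:
  A: (17757/41402)²·(1−1283/17757)·938.7/1283 = 0.12486082
  B: (18637/41402)²·(1−2195/18637)·236/2195 = 0.019220536
  D: (5008/41402)²·(1−421/5008)·251.7/421 = 0.0080121955
  → Var(ȳ_str) = 0.15209355.
Var(ȳ_srs) = (1 − 3899/41402)·670.4/3899 = 0.15574907.
deff = 0.15209355 / 0.15574907 = 0.9765.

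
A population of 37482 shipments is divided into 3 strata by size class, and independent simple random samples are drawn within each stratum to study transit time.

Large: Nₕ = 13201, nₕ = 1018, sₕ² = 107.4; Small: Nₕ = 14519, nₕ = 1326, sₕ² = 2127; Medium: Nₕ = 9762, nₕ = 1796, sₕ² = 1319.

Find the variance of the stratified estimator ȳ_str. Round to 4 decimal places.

Var(ȳ_str) = Σₕ Wₕ²(1 − fₕ)sₕ²/nₕ with Wₕ = Nₕ/N, N = 37482.
Large: Wₕ = 0.35219572; term = 0.35219572²·(1 − 0.07711537)·107.4/1018 = 0.012077362.
Small: Wₕ = 0.38735927; term = 0.38735927²·(1 − 0.09132860)·2127/1326 = 0.218705.
Medium: Wₕ = 0.26044501; term = 0.26044501²·(1 − 0.18397869)·1319/1796 = 0.040651077.
Sum = 0.27143344.

0.2714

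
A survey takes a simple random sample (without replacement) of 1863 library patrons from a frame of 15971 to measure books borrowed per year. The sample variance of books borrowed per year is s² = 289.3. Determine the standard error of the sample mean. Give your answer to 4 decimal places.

Under SRS without replacement, Var(ȳ) = (1 − f)·s²/n with f = n/N = 1863/15971 = 0.11664893.
Var(ȳ) = (1 − 0.11664893)·289.3/1863 = 0.88335107·0.15528717 = 0.13717309.
SE(ȳ) = √(0.13717309) = 0.3704.

0.3704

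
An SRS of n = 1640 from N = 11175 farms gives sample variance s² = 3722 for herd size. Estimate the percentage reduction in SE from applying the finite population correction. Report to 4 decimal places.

f = n/N = 1640/11175 = 0.14675615.
SE_no-fpc = √(s²/n) = 1.50649; SE_fpc = √((1−f)s²/n) = 1.3915629.
Ratio = √(1−f) = 0.92371199. Reduction = 100·(1 − 0.92371199) = 7.6288%.

7.6288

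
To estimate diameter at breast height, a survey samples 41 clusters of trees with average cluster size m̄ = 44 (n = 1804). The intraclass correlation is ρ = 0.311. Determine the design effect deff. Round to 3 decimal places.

14.373

deff = 1 + (44 − 1)·0.311 = 1 + 13.373 = 14.373.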